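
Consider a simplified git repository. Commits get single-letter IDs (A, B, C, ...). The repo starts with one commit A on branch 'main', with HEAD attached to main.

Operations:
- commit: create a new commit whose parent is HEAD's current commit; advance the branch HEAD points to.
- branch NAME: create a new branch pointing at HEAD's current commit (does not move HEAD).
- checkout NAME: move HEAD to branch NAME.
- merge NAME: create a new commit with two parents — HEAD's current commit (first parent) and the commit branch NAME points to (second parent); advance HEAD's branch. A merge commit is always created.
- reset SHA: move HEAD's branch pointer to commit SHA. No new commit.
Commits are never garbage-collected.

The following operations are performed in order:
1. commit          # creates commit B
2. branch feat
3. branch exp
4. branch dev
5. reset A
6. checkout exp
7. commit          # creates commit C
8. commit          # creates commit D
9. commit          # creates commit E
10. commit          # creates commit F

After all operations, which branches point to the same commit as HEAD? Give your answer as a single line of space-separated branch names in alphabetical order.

Answer: exp

Derivation:
After op 1 (commit): HEAD=main@B [main=B]
After op 2 (branch): HEAD=main@B [feat=B main=B]
After op 3 (branch): HEAD=main@B [exp=B feat=B main=B]
After op 4 (branch): HEAD=main@B [dev=B exp=B feat=B main=B]
After op 5 (reset): HEAD=main@A [dev=B exp=B feat=B main=A]
After op 6 (checkout): HEAD=exp@B [dev=B exp=B feat=B main=A]
After op 7 (commit): HEAD=exp@C [dev=B exp=C feat=B main=A]
After op 8 (commit): HEAD=exp@D [dev=B exp=D feat=B main=A]
After op 9 (commit): HEAD=exp@E [dev=B exp=E feat=B main=A]
After op 10 (commit): HEAD=exp@F [dev=B exp=F feat=B main=A]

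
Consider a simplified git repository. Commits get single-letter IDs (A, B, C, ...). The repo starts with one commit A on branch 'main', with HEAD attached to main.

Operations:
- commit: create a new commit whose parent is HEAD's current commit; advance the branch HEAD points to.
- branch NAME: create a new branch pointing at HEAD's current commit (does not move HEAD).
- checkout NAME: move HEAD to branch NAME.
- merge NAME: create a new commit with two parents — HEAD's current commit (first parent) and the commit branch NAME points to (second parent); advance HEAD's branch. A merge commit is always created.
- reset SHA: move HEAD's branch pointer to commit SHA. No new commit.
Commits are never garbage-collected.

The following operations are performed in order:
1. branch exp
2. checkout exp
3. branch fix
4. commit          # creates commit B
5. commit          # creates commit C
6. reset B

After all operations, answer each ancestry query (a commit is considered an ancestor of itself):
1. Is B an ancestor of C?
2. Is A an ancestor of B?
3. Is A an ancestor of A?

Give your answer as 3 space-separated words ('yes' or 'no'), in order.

Answer: yes yes yes

Derivation:
After op 1 (branch): HEAD=main@A [exp=A main=A]
After op 2 (checkout): HEAD=exp@A [exp=A main=A]
After op 3 (branch): HEAD=exp@A [exp=A fix=A main=A]
After op 4 (commit): HEAD=exp@B [exp=B fix=A main=A]
After op 5 (commit): HEAD=exp@C [exp=C fix=A main=A]
After op 6 (reset): HEAD=exp@B [exp=B fix=A main=A]
ancestors(C) = {A,B,C}; B in? yes
ancestors(B) = {A,B}; A in? yes
ancestors(A) = {A}; A in? yes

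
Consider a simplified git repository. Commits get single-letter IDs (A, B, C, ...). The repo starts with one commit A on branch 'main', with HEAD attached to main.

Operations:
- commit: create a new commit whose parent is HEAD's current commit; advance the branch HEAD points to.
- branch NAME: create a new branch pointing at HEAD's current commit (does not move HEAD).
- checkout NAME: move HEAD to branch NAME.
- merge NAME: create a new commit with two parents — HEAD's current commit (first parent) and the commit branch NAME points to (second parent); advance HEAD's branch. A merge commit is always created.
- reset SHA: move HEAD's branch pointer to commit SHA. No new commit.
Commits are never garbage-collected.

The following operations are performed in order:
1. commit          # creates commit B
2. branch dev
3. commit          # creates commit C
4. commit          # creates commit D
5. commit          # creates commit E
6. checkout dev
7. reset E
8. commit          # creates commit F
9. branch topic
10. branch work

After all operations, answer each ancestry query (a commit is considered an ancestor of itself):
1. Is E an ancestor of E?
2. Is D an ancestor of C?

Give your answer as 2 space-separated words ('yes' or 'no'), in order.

After op 1 (commit): HEAD=main@B [main=B]
After op 2 (branch): HEAD=main@B [dev=B main=B]
After op 3 (commit): HEAD=main@C [dev=B main=C]
After op 4 (commit): HEAD=main@D [dev=B main=D]
After op 5 (commit): HEAD=main@E [dev=B main=E]
After op 6 (checkout): HEAD=dev@B [dev=B main=E]
After op 7 (reset): HEAD=dev@E [dev=E main=E]
After op 8 (commit): HEAD=dev@F [dev=F main=E]
After op 9 (branch): HEAD=dev@F [dev=F main=E topic=F]
After op 10 (branch): HEAD=dev@F [dev=F main=E topic=F work=F]
ancestors(E) = {A,B,C,D,E}; E in? yes
ancestors(C) = {A,B,C}; D in? no

Answer: yes no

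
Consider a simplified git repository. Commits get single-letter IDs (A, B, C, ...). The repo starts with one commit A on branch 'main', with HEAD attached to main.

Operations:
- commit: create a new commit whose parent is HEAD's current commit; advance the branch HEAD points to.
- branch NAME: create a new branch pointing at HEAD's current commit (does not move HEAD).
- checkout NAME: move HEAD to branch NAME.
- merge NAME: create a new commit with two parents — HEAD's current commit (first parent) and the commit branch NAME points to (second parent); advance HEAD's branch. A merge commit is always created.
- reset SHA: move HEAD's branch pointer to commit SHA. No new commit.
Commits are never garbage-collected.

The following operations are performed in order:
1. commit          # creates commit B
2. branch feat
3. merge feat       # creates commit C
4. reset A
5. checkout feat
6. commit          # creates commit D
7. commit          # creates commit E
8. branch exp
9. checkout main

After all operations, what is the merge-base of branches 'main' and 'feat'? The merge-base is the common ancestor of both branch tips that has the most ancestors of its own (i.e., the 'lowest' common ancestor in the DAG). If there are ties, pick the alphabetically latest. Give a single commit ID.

After op 1 (commit): HEAD=main@B [main=B]
After op 2 (branch): HEAD=main@B [feat=B main=B]
After op 3 (merge): HEAD=main@C [feat=B main=C]
After op 4 (reset): HEAD=main@A [feat=B main=A]
After op 5 (checkout): HEAD=feat@B [feat=B main=A]
After op 6 (commit): HEAD=feat@D [feat=D main=A]
After op 7 (commit): HEAD=feat@E [feat=E main=A]
After op 8 (branch): HEAD=feat@E [exp=E feat=E main=A]
After op 9 (checkout): HEAD=main@A [exp=E feat=E main=A]
ancestors(main=A): ['A']
ancestors(feat=E): ['A', 'B', 'D', 'E']
common: ['A']

Answer: A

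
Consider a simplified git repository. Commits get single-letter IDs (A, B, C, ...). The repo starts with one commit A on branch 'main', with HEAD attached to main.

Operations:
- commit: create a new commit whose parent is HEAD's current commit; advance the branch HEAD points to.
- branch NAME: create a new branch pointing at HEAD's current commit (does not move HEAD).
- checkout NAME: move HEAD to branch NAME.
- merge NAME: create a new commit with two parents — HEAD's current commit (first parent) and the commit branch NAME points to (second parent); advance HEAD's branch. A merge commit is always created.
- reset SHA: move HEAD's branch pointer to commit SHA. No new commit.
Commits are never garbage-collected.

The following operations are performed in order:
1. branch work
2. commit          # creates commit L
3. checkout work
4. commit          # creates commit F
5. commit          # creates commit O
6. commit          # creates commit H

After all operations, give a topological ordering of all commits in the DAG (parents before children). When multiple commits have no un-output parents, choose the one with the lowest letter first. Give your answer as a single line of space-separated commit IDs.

Answer: A F L O H

Derivation:
After op 1 (branch): HEAD=main@A [main=A work=A]
After op 2 (commit): HEAD=main@L [main=L work=A]
After op 3 (checkout): HEAD=work@A [main=L work=A]
After op 4 (commit): HEAD=work@F [main=L work=F]
After op 5 (commit): HEAD=work@O [main=L work=O]
After op 6 (commit): HEAD=work@H [main=L work=H]
commit A: parents=[]
commit F: parents=['A']
commit H: parents=['O']
commit L: parents=['A']
commit O: parents=['F']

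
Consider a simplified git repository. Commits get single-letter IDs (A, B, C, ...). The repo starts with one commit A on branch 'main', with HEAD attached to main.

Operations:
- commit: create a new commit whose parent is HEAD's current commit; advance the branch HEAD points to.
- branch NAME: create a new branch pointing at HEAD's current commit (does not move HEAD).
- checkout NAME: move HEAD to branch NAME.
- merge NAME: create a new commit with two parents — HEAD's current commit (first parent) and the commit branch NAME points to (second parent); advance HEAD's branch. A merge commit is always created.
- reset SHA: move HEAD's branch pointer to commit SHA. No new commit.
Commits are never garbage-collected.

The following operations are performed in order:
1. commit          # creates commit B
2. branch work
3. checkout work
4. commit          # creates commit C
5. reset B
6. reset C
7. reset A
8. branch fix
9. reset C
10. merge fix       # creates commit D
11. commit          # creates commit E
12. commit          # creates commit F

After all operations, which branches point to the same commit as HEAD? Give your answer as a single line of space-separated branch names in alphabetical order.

After op 1 (commit): HEAD=main@B [main=B]
After op 2 (branch): HEAD=main@B [main=B work=B]
After op 3 (checkout): HEAD=work@B [main=B work=B]
After op 4 (commit): HEAD=work@C [main=B work=C]
After op 5 (reset): HEAD=work@B [main=B work=B]
After op 6 (reset): HEAD=work@C [main=B work=C]
After op 7 (reset): HEAD=work@A [main=B work=A]
After op 8 (branch): HEAD=work@A [fix=A main=B work=A]
After op 9 (reset): HEAD=work@C [fix=A main=B work=C]
After op 10 (merge): HEAD=work@D [fix=A main=B work=D]
After op 11 (commit): HEAD=work@E [fix=A main=B work=E]
After op 12 (commit): HEAD=work@F [fix=A main=B work=F]

Answer: work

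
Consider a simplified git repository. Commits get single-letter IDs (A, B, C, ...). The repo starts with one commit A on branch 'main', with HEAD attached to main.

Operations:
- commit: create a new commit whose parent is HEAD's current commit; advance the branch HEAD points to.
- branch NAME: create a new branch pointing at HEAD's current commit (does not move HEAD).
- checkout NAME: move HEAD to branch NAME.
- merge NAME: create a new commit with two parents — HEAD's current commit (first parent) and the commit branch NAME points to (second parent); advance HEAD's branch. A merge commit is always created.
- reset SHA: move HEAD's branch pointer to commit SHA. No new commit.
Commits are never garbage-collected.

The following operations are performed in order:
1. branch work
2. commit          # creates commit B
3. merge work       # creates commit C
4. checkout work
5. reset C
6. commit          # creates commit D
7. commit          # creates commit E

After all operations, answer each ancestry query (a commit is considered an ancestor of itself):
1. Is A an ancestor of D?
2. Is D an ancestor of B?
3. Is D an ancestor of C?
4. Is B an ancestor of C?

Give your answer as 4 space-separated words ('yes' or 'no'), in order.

Answer: yes no no yes

Derivation:
After op 1 (branch): HEAD=main@A [main=A work=A]
After op 2 (commit): HEAD=main@B [main=B work=A]
After op 3 (merge): HEAD=main@C [main=C work=A]
After op 4 (checkout): HEAD=work@A [main=C work=A]
After op 5 (reset): HEAD=work@C [main=C work=C]
After op 6 (commit): HEAD=work@D [main=C work=D]
After op 7 (commit): HEAD=work@E [main=C work=E]
ancestors(D) = {A,B,C,D}; A in? yes
ancestors(B) = {A,B}; D in? no
ancestors(C) = {A,B,C}; D in? no
ancestors(C) = {A,B,C}; B in? yes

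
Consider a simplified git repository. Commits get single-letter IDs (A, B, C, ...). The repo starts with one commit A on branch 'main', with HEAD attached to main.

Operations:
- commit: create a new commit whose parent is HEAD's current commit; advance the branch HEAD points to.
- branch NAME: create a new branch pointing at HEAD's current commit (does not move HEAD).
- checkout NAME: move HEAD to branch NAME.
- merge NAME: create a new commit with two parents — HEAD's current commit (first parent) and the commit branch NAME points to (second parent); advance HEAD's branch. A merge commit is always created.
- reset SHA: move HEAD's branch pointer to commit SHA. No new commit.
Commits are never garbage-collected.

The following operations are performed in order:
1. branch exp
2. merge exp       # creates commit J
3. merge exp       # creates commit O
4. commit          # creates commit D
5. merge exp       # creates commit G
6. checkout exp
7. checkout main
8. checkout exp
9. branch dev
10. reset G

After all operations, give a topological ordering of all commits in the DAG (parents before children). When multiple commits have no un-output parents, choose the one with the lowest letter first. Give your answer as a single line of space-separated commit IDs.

After op 1 (branch): HEAD=main@A [exp=A main=A]
After op 2 (merge): HEAD=main@J [exp=A main=J]
After op 3 (merge): HEAD=main@O [exp=A main=O]
After op 4 (commit): HEAD=main@D [exp=A main=D]
After op 5 (merge): HEAD=main@G [exp=A main=G]
After op 6 (checkout): HEAD=exp@A [exp=A main=G]
After op 7 (checkout): HEAD=main@G [exp=A main=G]
After op 8 (checkout): HEAD=exp@A [exp=A main=G]
After op 9 (branch): HEAD=exp@A [dev=A exp=A main=G]
After op 10 (reset): HEAD=exp@G [dev=A exp=G main=G]
commit A: parents=[]
commit D: parents=['O']
commit G: parents=['D', 'A']
commit J: parents=['A', 'A']
commit O: parents=['J', 'A']

Answer: A J O D G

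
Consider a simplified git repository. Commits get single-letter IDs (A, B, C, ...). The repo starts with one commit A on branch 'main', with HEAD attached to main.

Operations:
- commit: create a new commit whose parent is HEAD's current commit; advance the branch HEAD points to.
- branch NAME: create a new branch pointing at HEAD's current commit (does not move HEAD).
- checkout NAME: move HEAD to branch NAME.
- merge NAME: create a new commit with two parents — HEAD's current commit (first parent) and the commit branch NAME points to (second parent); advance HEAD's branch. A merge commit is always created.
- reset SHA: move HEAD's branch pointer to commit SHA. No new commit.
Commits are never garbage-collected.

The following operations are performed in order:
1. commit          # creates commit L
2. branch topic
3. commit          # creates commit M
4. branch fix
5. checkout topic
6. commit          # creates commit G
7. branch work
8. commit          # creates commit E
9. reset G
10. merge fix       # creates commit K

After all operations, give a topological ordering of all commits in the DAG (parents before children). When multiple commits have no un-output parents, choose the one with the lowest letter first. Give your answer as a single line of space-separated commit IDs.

Answer: A L G E M K

Derivation:
After op 1 (commit): HEAD=main@L [main=L]
After op 2 (branch): HEAD=main@L [main=L topic=L]
After op 3 (commit): HEAD=main@M [main=M topic=L]
After op 4 (branch): HEAD=main@M [fix=M main=M topic=L]
After op 5 (checkout): HEAD=topic@L [fix=M main=M topic=L]
After op 6 (commit): HEAD=topic@G [fix=M main=M topic=G]
After op 7 (branch): HEAD=topic@G [fix=M main=M topic=G work=G]
After op 8 (commit): HEAD=topic@E [fix=M main=M topic=E work=G]
After op 9 (reset): HEAD=topic@G [fix=M main=M topic=G work=G]
After op 10 (merge): HEAD=topic@K [fix=M main=M topic=K work=G]
commit A: parents=[]
commit E: parents=['G']
commit G: parents=['L']
commit K: parents=['G', 'M']
commit L: parents=['A']
commit M: parents=['L']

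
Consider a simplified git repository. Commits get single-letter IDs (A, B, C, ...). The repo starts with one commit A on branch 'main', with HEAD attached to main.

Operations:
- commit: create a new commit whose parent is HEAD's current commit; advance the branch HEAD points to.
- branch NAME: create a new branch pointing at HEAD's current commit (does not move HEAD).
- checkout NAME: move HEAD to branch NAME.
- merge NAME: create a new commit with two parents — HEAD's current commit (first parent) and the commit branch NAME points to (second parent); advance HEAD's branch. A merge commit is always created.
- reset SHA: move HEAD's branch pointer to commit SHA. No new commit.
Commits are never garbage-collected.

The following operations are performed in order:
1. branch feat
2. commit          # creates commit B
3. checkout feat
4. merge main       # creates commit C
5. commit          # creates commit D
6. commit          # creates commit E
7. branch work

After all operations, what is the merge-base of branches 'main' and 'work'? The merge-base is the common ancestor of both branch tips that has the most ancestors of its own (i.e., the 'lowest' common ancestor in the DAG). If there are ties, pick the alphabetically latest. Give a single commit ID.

After op 1 (branch): HEAD=main@A [feat=A main=A]
After op 2 (commit): HEAD=main@B [feat=A main=B]
After op 3 (checkout): HEAD=feat@A [feat=A main=B]
After op 4 (merge): HEAD=feat@C [feat=C main=B]
After op 5 (commit): HEAD=feat@D [feat=D main=B]
After op 6 (commit): HEAD=feat@E [feat=E main=B]
After op 7 (branch): HEAD=feat@E [feat=E main=B work=E]
ancestors(main=B): ['A', 'B']
ancestors(work=E): ['A', 'B', 'C', 'D', 'E']
common: ['A', 'B']

Answer: B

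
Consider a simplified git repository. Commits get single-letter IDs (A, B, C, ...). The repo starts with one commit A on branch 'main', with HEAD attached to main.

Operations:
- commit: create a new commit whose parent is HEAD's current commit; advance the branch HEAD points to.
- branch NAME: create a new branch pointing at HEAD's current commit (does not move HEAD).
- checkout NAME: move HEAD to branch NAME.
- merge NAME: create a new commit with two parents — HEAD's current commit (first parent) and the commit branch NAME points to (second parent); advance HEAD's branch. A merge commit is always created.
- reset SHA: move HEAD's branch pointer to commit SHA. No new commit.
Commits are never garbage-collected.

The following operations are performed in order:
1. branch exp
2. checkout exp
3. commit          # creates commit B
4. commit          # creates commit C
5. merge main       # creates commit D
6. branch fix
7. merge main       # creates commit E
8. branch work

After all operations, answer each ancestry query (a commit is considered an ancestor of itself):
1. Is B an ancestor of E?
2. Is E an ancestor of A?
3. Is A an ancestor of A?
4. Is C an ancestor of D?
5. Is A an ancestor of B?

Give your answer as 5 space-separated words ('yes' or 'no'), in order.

After op 1 (branch): HEAD=main@A [exp=A main=A]
After op 2 (checkout): HEAD=exp@A [exp=A main=A]
After op 3 (commit): HEAD=exp@B [exp=B main=A]
After op 4 (commit): HEAD=exp@C [exp=C main=A]
After op 5 (merge): HEAD=exp@D [exp=D main=A]
After op 6 (branch): HEAD=exp@D [exp=D fix=D main=A]
After op 7 (merge): HEAD=exp@E [exp=E fix=D main=A]
After op 8 (branch): HEAD=exp@E [exp=E fix=D main=A work=E]
ancestors(E) = {A,B,C,D,E}; B in? yes
ancestors(A) = {A}; E in? no
ancestors(A) = {A}; A in? yes
ancestors(D) = {A,B,C,D}; C in? yes
ancestors(B) = {A,B}; A in? yes

Answer: yes no yes yes yes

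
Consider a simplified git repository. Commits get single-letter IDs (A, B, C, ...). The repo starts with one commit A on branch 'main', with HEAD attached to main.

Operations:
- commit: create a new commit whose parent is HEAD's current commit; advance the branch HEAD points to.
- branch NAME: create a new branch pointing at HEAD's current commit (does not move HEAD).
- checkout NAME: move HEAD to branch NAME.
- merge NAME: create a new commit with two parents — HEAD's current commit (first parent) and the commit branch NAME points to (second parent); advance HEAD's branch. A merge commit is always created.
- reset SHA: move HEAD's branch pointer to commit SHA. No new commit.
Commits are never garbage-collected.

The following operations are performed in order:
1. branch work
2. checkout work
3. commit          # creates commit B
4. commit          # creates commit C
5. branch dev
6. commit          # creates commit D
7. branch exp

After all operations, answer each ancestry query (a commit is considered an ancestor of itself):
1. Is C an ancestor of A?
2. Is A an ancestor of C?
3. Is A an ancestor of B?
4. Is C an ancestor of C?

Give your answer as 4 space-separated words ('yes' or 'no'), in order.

After op 1 (branch): HEAD=main@A [main=A work=A]
After op 2 (checkout): HEAD=work@A [main=A work=A]
After op 3 (commit): HEAD=work@B [main=A work=B]
After op 4 (commit): HEAD=work@C [main=A work=C]
After op 5 (branch): HEAD=work@C [dev=C main=A work=C]
After op 6 (commit): HEAD=work@D [dev=C main=A work=D]
After op 7 (branch): HEAD=work@D [dev=C exp=D main=A work=D]
ancestors(A) = {A}; C in? no
ancestors(C) = {A,B,C}; A in? yes
ancestors(B) = {A,B}; A in? yes
ancestors(C) = {A,B,C}; C in? yes

Answer: no yes yes yes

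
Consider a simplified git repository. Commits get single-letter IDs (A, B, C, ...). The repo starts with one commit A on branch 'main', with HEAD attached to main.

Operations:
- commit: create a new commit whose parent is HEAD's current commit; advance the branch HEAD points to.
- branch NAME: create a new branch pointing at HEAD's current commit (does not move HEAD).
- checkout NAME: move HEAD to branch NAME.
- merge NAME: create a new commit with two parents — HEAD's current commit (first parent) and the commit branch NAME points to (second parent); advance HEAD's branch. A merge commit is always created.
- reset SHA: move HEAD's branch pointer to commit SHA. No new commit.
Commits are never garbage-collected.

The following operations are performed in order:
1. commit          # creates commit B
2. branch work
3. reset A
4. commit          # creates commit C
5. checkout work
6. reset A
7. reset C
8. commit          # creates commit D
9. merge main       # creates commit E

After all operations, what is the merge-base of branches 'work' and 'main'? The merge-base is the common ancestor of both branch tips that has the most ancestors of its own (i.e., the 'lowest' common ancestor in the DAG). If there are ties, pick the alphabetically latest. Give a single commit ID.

Answer: C

Derivation:
After op 1 (commit): HEAD=main@B [main=B]
After op 2 (branch): HEAD=main@B [main=B work=B]
After op 3 (reset): HEAD=main@A [main=A work=B]
After op 4 (commit): HEAD=main@C [main=C work=B]
After op 5 (checkout): HEAD=work@B [main=C work=B]
After op 6 (reset): HEAD=work@A [main=C work=A]
After op 7 (reset): HEAD=work@C [main=C work=C]
After op 8 (commit): HEAD=work@D [main=C work=D]
After op 9 (merge): HEAD=work@E [main=C work=E]
ancestors(work=E): ['A', 'C', 'D', 'E']
ancestors(main=C): ['A', 'C']
common: ['A', 'C']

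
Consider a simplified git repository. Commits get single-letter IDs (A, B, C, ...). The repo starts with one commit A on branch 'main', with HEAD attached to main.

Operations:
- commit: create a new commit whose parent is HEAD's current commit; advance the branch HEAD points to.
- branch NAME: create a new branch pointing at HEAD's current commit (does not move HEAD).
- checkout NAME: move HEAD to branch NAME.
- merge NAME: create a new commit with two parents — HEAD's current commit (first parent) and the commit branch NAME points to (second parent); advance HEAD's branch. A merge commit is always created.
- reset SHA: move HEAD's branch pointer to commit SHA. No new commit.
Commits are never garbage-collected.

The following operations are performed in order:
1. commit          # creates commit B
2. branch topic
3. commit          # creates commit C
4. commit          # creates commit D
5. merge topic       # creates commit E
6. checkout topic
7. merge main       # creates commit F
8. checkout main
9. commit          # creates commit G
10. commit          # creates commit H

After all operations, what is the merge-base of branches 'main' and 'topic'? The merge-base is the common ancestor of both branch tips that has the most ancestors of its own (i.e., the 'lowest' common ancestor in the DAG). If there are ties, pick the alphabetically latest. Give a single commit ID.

After op 1 (commit): HEAD=main@B [main=B]
After op 2 (branch): HEAD=main@B [main=B topic=B]
After op 3 (commit): HEAD=main@C [main=C topic=B]
After op 4 (commit): HEAD=main@D [main=D topic=B]
After op 5 (merge): HEAD=main@E [main=E topic=B]
After op 6 (checkout): HEAD=topic@B [main=E topic=B]
After op 7 (merge): HEAD=topic@F [main=E topic=F]
After op 8 (checkout): HEAD=main@E [main=E topic=F]
After op 9 (commit): HEAD=main@G [main=G topic=F]
After op 10 (commit): HEAD=main@H [main=H topic=F]
ancestors(main=H): ['A', 'B', 'C', 'D', 'E', 'G', 'H']
ancestors(topic=F): ['A', 'B', 'C', 'D', 'E', 'F']
common: ['A', 'B', 'C', 'D', 'E']

Answer: E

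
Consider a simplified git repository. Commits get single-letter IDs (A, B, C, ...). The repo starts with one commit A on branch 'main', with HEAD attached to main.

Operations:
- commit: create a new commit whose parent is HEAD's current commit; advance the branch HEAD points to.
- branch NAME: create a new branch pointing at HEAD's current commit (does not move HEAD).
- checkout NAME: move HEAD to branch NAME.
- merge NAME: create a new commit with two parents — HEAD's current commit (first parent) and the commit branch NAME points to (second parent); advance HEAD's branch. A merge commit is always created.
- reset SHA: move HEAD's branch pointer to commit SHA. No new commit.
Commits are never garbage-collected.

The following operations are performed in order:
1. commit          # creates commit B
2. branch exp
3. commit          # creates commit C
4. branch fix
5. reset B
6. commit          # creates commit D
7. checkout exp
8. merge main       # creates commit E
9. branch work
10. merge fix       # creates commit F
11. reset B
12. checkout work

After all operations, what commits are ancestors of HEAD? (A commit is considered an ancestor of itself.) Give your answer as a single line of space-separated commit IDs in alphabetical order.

Answer: A B D E

Derivation:
After op 1 (commit): HEAD=main@B [main=B]
After op 2 (branch): HEAD=main@B [exp=B main=B]
After op 3 (commit): HEAD=main@C [exp=B main=C]
After op 4 (branch): HEAD=main@C [exp=B fix=C main=C]
After op 5 (reset): HEAD=main@B [exp=B fix=C main=B]
After op 6 (commit): HEAD=main@D [exp=B fix=C main=D]
After op 7 (checkout): HEAD=exp@B [exp=B fix=C main=D]
After op 8 (merge): HEAD=exp@E [exp=E fix=C main=D]
After op 9 (branch): HEAD=exp@E [exp=E fix=C main=D work=E]
After op 10 (merge): HEAD=exp@F [exp=F fix=C main=D work=E]
After op 11 (reset): HEAD=exp@B [exp=B fix=C main=D work=E]
After op 12 (checkout): HEAD=work@E [exp=B fix=C main=D work=E]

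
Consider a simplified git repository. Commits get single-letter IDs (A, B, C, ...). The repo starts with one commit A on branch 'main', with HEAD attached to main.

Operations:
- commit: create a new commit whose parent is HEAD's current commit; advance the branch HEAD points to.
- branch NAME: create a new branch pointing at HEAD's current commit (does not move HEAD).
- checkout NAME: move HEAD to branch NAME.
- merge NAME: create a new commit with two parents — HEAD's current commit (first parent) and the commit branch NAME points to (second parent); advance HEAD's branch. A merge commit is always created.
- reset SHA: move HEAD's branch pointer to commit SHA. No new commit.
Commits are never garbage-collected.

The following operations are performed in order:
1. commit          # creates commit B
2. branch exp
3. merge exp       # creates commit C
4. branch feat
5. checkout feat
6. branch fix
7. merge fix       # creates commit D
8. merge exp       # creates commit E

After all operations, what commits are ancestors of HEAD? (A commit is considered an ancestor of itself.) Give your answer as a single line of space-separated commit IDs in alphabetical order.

After op 1 (commit): HEAD=main@B [main=B]
After op 2 (branch): HEAD=main@B [exp=B main=B]
After op 3 (merge): HEAD=main@C [exp=B main=C]
After op 4 (branch): HEAD=main@C [exp=B feat=C main=C]
After op 5 (checkout): HEAD=feat@C [exp=B feat=C main=C]
After op 6 (branch): HEAD=feat@C [exp=B feat=C fix=C main=C]
After op 7 (merge): HEAD=feat@D [exp=B feat=D fix=C main=C]
After op 8 (merge): HEAD=feat@E [exp=B feat=E fix=C main=C]

Answer: A B C D E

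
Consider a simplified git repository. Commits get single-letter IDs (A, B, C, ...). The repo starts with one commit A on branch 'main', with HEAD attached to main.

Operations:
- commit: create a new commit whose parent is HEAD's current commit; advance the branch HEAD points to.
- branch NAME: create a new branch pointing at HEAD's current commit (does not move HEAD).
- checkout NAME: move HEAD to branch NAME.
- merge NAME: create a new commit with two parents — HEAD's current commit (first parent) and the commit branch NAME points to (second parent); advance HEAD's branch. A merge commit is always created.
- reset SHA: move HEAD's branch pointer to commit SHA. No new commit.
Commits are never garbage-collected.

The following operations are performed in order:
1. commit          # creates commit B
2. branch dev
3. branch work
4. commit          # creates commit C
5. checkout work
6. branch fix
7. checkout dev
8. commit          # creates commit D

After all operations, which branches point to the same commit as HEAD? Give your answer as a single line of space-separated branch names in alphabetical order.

Answer: dev

Derivation:
After op 1 (commit): HEAD=main@B [main=B]
After op 2 (branch): HEAD=main@B [dev=B main=B]
After op 3 (branch): HEAD=main@B [dev=B main=B work=B]
After op 4 (commit): HEAD=main@C [dev=B main=C work=B]
After op 5 (checkout): HEAD=work@B [dev=B main=C work=B]
After op 6 (branch): HEAD=work@B [dev=B fix=B main=C work=B]
After op 7 (checkout): HEAD=dev@B [dev=B fix=B main=C work=B]
After op 8 (commit): HEAD=dev@D [dev=D fix=B main=C work=B]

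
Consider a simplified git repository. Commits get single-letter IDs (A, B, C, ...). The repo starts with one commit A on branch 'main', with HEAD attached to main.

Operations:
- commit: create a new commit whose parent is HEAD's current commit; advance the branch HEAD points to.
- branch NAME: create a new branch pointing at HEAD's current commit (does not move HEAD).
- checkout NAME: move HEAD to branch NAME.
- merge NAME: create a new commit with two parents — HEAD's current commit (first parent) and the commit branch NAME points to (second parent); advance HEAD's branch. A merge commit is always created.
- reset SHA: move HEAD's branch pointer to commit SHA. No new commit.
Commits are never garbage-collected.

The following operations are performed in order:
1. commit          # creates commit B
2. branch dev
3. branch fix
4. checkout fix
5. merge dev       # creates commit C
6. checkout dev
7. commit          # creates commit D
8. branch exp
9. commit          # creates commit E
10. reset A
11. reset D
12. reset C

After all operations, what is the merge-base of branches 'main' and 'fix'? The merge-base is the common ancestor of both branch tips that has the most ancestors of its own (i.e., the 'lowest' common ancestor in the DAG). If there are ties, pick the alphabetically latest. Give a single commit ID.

After op 1 (commit): HEAD=main@B [main=B]
After op 2 (branch): HEAD=main@B [dev=B main=B]
After op 3 (branch): HEAD=main@B [dev=B fix=B main=B]
After op 4 (checkout): HEAD=fix@B [dev=B fix=B main=B]
After op 5 (merge): HEAD=fix@C [dev=B fix=C main=B]
After op 6 (checkout): HEAD=dev@B [dev=B fix=C main=B]
After op 7 (commit): HEAD=dev@D [dev=D fix=C main=B]
After op 8 (branch): HEAD=dev@D [dev=D exp=D fix=C main=B]
After op 9 (commit): HEAD=dev@E [dev=E exp=D fix=C main=B]
After op 10 (reset): HEAD=dev@A [dev=A exp=D fix=C main=B]
After op 11 (reset): HEAD=dev@D [dev=D exp=D fix=C main=B]
After op 12 (reset): HEAD=dev@C [dev=C exp=D fix=C main=B]
ancestors(main=B): ['A', 'B']
ancestors(fix=C): ['A', 'B', 'C']
common: ['A', 'B']

Answer: B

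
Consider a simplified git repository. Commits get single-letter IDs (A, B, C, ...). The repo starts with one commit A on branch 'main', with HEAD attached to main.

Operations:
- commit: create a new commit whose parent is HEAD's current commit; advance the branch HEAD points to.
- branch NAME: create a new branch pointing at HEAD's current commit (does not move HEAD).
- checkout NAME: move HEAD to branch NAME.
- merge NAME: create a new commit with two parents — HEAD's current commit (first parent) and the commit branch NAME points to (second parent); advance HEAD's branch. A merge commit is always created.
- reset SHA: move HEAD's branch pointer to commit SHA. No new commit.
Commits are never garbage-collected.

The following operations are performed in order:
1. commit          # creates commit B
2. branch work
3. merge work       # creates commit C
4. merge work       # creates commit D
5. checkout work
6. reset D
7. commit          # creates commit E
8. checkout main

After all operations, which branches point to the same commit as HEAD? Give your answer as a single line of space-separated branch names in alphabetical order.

Answer: main

Derivation:
After op 1 (commit): HEAD=main@B [main=B]
After op 2 (branch): HEAD=main@B [main=B work=B]
After op 3 (merge): HEAD=main@C [main=C work=B]
After op 4 (merge): HEAD=main@D [main=D work=B]
After op 5 (checkout): HEAD=work@B [main=D work=B]
After op 6 (reset): HEAD=work@D [main=D work=D]
After op 7 (commit): HEAD=work@E [main=D work=E]
After op 8 (checkout): HEAD=main@D [main=D work=E]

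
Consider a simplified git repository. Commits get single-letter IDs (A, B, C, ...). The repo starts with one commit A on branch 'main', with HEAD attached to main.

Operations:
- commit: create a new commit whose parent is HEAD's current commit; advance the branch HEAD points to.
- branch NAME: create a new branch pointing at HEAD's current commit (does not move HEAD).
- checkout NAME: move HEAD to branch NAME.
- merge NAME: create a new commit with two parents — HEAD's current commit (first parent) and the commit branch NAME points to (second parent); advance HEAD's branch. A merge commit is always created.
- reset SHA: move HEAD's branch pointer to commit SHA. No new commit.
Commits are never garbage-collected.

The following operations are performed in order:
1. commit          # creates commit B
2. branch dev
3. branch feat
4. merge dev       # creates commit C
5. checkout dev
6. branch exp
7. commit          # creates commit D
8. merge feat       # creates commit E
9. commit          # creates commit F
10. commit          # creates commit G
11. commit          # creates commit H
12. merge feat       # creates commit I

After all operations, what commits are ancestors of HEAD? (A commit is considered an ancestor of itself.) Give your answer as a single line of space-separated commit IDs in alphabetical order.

Answer: A B D E F G H I

Derivation:
After op 1 (commit): HEAD=main@B [main=B]
After op 2 (branch): HEAD=main@B [dev=B main=B]
After op 3 (branch): HEAD=main@B [dev=B feat=B main=B]
After op 4 (merge): HEAD=main@C [dev=B feat=B main=C]
After op 5 (checkout): HEAD=dev@B [dev=B feat=B main=C]
After op 6 (branch): HEAD=dev@B [dev=B exp=B feat=B main=C]
After op 7 (commit): HEAD=dev@D [dev=D exp=B feat=B main=C]
After op 8 (merge): HEAD=dev@E [dev=E exp=B feat=B main=C]
After op 9 (commit): HEAD=dev@F [dev=F exp=B feat=B main=C]
After op 10 (commit): HEAD=dev@G [dev=G exp=B feat=B main=C]
After op 11 (commit): HEAD=dev@H [dev=H exp=B feat=B main=C]
After op 12 (merge): HEAD=dev@I [dev=I exp=B feat=B main=C]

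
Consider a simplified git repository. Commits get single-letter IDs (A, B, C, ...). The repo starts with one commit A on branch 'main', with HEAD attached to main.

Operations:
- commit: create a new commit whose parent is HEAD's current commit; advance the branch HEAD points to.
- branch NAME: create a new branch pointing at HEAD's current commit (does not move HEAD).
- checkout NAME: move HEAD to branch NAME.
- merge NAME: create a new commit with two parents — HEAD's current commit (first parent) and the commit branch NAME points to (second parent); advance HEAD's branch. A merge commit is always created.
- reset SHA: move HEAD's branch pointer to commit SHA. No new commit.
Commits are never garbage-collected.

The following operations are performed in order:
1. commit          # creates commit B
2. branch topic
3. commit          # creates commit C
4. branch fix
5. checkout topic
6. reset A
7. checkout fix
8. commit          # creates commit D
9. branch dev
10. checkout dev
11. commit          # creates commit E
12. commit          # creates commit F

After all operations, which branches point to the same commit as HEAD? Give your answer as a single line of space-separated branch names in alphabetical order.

After op 1 (commit): HEAD=main@B [main=B]
After op 2 (branch): HEAD=main@B [main=B topic=B]
After op 3 (commit): HEAD=main@C [main=C topic=B]
After op 4 (branch): HEAD=main@C [fix=C main=C topic=B]
After op 5 (checkout): HEAD=topic@B [fix=C main=C topic=B]
After op 6 (reset): HEAD=topic@A [fix=C main=C topic=A]
After op 7 (checkout): HEAD=fix@C [fix=C main=C topic=A]
After op 8 (commit): HEAD=fix@D [fix=D main=C topic=A]
After op 9 (branch): HEAD=fix@D [dev=D fix=D main=C topic=A]
After op 10 (checkout): HEAD=dev@D [dev=D fix=D main=C topic=A]
After op 11 (commit): HEAD=dev@E [dev=E fix=D main=C topic=A]
After op 12 (commit): HEAD=dev@F [dev=F fix=D main=C topic=A]

Answer: dev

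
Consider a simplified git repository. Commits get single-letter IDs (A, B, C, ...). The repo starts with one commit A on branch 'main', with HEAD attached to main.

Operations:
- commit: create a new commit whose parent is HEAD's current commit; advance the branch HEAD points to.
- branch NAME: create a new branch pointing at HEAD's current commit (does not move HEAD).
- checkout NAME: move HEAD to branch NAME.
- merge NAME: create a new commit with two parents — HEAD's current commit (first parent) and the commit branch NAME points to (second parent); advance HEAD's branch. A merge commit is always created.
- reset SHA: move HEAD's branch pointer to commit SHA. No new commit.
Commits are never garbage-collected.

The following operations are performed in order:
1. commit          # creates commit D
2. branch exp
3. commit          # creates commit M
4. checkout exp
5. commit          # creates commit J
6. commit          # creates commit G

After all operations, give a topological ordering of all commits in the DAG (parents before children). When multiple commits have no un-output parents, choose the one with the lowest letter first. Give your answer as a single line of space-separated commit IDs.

Answer: A D J G M

Derivation:
After op 1 (commit): HEAD=main@D [main=D]
After op 2 (branch): HEAD=main@D [exp=D main=D]
After op 3 (commit): HEAD=main@M [exp=D main=M]
After op 4 (checkout): HEAD=exp@D [exp=D main=M]
After op 5 (commit): HEAD=exp@J [exp=J main=M]
After op 6 (commit): HEAD=exp@G [exp=G main=M]
commit A: parents=[]
commit D: parents=['A']
commit G: parents=['J']
commit J: parents=['D']
commit M: parents=['D']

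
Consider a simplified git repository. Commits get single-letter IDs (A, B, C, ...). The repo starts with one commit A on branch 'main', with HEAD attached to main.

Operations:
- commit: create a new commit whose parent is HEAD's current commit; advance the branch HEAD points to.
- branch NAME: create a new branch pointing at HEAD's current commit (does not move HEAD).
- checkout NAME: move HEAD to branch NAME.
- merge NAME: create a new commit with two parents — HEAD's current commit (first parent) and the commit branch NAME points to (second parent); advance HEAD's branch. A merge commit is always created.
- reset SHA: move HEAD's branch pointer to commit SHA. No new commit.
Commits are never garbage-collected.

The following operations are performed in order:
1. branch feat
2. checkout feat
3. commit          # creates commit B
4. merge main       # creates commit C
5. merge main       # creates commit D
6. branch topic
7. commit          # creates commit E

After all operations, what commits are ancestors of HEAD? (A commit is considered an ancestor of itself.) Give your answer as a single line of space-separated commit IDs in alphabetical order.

After op 1 (branch): HEAD=main@A [feat=A main=A]
After op 2 (checkout): HEAD=feat@A [feat=A main=A]
After op 3 (commit): HEAD=feat@B [feat=B main=A]
After op 4 (merge): HEAD=feat@C [feat=C main=A]
After op 5 (merge): HEAD=feat@D [feat=D main=A]
After op 6 (branch): HEAD=feat@D [feat=D main=A topic=D]
After op 7 (commit): HEAD=feat@E [feat=E main=A topic=D]

Answer: A B C D E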